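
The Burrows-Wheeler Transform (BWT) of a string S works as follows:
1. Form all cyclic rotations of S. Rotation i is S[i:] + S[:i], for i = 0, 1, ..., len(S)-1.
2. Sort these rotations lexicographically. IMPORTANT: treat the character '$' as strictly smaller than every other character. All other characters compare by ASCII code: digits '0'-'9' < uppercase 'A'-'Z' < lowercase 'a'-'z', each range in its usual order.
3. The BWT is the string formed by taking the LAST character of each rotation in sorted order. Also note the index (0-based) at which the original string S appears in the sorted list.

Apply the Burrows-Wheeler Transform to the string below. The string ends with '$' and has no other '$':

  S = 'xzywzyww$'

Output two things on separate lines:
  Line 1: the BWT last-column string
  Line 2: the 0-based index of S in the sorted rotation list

All 9 rotations (rotation i = S[i:]+S[:i]):
  rot[0] = xzywzyww$
  rot[1] = zywzyww$x
  rot[2] = ywzyww$xz
  rot[3] = wzyww$xzy
  rot[4] = zyww$xzyw
  rot[5] = yww$xzywz
  rot[6] = ww$xzywzy
  rot[7] = w$xzywzyw
  rot[8] = $xzywzyww
Sorted (with $ < everything):
  sorted[0] = $xzywzyww  (last char: 'w')
  sorted[1] = w$xzywzyw  (last char: 'w')
  sorted[2] = ww$xzywzy  (last char: 'y')
  sorted[3] = wzyww$xzy  (last char: 'y')
  sorted[4] = xzywzyww$  (last char: '$')
  sorted[5] = yww$xzywz  (last char: 'z')
  sorted[6] = ywzyww$xz  (last char: 'z')
  sorted[7] = zyww$xzyw  (last char: 'w')
  sorted[8] = zywzyww$x  (last char: 'x')
Last column: wwyy$zzwx
Original string S is at sorted index 4

Answer: wwyy$zzwx
4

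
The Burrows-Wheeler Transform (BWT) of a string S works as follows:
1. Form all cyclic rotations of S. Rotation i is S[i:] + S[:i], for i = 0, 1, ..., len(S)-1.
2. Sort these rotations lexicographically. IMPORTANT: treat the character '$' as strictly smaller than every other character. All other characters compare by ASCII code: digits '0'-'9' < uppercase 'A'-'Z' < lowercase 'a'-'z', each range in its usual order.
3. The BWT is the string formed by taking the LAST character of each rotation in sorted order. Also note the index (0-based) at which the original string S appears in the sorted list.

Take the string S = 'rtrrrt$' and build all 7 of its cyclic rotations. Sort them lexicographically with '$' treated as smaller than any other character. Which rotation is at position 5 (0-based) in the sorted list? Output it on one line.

Answer: t$rtrrr

Derivation:
All 7 rotations (rotation i = S[i:]+S[:i]):
  rot[0] = rtrrrt$
  rot[1] = trrrt$r
  rot[2] = rrrt$rt
  rot[3] = rrt$rtr
  rot[4] = rt$rtrr
  rot[5] = t$rtrrr
  rot[6] = $rtrrrt
Sorted (with $ < everything):
  sorted[0] = $rtrrrt
  sorted[1] = rrrt$rt
  sorted[2] = rrt$rtr
  sorted[3] = rt$rtrr
  sorted[4] = rtrrrt$
  sorted[5] = t$rtrrr
  sorted[6] = trrrt$r
sorted[5] = t$rtrrr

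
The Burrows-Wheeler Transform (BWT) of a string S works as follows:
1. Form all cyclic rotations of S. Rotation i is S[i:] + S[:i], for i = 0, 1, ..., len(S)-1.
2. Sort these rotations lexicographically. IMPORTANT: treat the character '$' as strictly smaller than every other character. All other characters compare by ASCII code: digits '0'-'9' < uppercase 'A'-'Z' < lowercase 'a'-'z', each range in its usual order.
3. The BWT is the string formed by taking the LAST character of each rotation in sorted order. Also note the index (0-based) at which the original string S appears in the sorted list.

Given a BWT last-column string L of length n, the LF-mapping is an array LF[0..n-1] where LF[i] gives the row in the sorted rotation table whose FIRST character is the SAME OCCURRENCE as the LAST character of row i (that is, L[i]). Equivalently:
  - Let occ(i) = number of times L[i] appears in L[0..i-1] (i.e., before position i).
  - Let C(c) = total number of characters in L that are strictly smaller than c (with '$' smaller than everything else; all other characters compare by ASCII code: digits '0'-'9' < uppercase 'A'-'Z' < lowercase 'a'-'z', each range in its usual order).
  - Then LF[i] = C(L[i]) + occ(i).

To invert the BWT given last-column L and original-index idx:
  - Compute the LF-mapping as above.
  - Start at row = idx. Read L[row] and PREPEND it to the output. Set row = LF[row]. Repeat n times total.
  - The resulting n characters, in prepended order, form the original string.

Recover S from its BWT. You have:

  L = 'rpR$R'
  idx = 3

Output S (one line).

Answer: pRRr$

Derivation:
LF mapping: 4 3 1 0 2
Walk LF starting at row 3, prepending L[row]:
  step 1: row=3, L[3]='$', prepend. Next row=LF[3]=0
  step 2: row=0, L[0]='r', prepend. Next row=LF[0]=4
  step 3: row=4, L[4]='R', prepend. Next row=LF[4]=2
  step 4: row=2, L[2]='R', prepend. Next row=LF[2]=1
  step 5: row=1, L[1]='p', prepend. Next row=LF[1]=3
Reversed output: pRRr$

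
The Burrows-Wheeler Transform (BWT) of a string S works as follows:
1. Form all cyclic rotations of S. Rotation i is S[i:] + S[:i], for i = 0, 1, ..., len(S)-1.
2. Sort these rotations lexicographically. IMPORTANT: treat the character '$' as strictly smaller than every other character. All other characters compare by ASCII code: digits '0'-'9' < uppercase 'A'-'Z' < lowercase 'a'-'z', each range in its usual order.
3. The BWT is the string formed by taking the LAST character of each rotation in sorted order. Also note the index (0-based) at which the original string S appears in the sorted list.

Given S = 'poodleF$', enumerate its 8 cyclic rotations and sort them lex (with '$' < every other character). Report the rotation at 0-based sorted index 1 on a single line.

All 8 rotations (rotation i = S[i:]+S[:i]):
  rot[0] = poodleF$
  rot[1] = oodleF$p
  rot[2] = odleF$po
  rot[3] = dleF$poo
  rot[4] = leF$pood
  rot[5] = eF$poodl
  rot[6] = F$poodle
  rot[7] = $poodleF
Sorted (with $ < everything):
  sorted[0] = $poodleF
  sorted[1] = F$poodle
  sorted[2] = dleF$poo
  sorted[3] = eF$poodl
  sorted[4] = leF$pood
  sorted[5] = odleF$po
  sorted[6] = oodleF$p
  sorted[7] = poodleF$
sorted[1] = F$poodle

Answer: F$poodle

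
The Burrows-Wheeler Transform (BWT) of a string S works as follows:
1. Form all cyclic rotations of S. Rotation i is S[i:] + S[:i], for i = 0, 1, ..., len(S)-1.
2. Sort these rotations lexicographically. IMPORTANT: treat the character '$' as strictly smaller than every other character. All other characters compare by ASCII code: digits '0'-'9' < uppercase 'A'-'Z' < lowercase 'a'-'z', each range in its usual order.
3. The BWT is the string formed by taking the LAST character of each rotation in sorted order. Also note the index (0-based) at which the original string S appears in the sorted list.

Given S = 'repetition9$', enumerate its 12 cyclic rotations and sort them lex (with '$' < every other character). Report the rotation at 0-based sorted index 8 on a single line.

Answer: petition9$re

Derivation:
All 12 rotations (rotation i = S[i:]+S[:i]):
  rot[0] = repetition9$
  rot[1] = epetition9$r
  rot[2] = petition9$re
  rot[3] = etition9$rep
  rot[4] = tition9$repe
  rot[5] = ition9$repet
  rot[6] = tion9$repeti
  rot[7] = ion9$repetit
  rot[8] = on9$repetiti
  rot[9] = n9$repetitio
  rot[10] = 9$repetition
  rot[11] = $repetition9
Sorted (with $ < everything):
  sorted[0] = $repetition9
  sorted[1] = 9$repetition
  sorted[2] = epetition9$r
  sorted[3] = etition9$rep
  sorted[4] = ion9$repetit
  sorted[5] = ition9$repet
  sorted[6] = n9$repetitio
  sorted[7] = on9$repetiti
  sorted[8] = petition9$re
  sorted[9] = repetition9$
  sorted[10] = tion9$repeti
  sorted[11] = tition9$repe
sorted[8] = petition9$re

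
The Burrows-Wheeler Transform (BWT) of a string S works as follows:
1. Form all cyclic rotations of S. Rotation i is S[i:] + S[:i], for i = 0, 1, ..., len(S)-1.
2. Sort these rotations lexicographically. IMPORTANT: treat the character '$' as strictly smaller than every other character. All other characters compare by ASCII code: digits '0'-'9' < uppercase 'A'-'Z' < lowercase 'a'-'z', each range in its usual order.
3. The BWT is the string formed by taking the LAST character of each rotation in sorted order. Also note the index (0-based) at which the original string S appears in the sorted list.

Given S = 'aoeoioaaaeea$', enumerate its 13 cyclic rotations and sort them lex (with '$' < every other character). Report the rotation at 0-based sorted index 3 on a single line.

All 13 rotations (rotation i = S[i:]+S[:i]):
  rot[0] = aoeoioaaaeea$
  rot[1] = oeoioaaaeea$a
  rot[2] = eoioaaaeea$ao
  rot[3] = oioaaaeea$aoe
  rot[4] = ioaaaeea$aoeo
  rot[5] = oaaaeea$aoeoi
  rot[6] = aaaeea$aoeoio
  rot[7] = aaeea$aoeoioa
  rot[8] = aeea$aoeoioaa
  rot[9] = eea$aoeoioaaa
  rot[10] = ea$aoeoioaaae
  rot[11] = a$aoeoioaaaee
  rot[12] = $aoeoioaaaeea
Sorted (with $ < everything):
  sorted[0] = $aoeoioaaaeea
  sorted[1] = a$aoeoioaaaee
  sorted[2] = aaaeea$aoeoio
  sorted[3] = aaeea$aoeoioa
  sorted[4] = aeea$aoeoioaa
  sorted[5] = aoeoioaaaeea$
  sorted[6] = ea$aoeoioaaae
  sorted[7] = eea$aoeoioaaa
  sorted[8] = eoioaaaeea$ao
  sorted[9] = ioaaaeea$aoeo
  sorted[10] = oaaaeea$aoeoi
  sorted[11] = oeoioaaaeea$a
  sorted[12] = oioaaaeea$aoe
sorted[3] = aaeea$aoeoioa

Answer: aaeea$aoeoioa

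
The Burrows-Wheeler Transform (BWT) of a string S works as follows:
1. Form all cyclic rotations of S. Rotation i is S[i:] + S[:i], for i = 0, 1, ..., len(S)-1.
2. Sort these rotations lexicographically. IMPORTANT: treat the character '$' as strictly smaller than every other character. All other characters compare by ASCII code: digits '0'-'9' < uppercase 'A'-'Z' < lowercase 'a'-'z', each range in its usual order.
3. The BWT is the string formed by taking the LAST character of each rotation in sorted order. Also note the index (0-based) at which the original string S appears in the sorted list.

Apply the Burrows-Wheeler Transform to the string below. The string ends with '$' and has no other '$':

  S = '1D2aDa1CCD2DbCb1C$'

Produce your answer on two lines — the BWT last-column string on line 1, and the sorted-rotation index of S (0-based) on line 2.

Answer: Cba$DD11CbC1a2D2CD
3

Derivation:
All 18 rotations (rotation i = S[i:]+S[:i]):
  rot[0] = 1D2aDa1CCD2DbCb1C$
  rot[1] = D2aDa1CCD2DbCb1C$1
  rot[2] = 2aDa1CCD2DbCb1C$1D
  rot[3] = aDa1CCD2DbCb1C$1D2
  rot[4] = Da1CCD2DbCb1C$1D2a
  rot[5] = a1CCD2DbCb1C$1D2aD
  rot[6] = 1CCD2DbCb1C$1D2aDa
  rot[7] = CCD2DbCb1C$1D2aDa1
  rot[8] = CD2DbCb1C$1D2aDa1C
  rot[9] = D2DbCb1C$1D2aDa1CC
  rot[10] = 2DbCb1C$1D2aDa1CCD
  rot[11] = DbCb1C$1D2aDa1CCD2
  rot[12] = bCb1C$1D2aDa1CCD2D
  rot[13] = Cb1C$1D2aDa1CCD2Db
  rot[14] = b1C$1D2aDa1CCD2DbC
  rot[15] = 1C$1D2aDa1CCD2DbCb
  rot[16] = C$1D2aDa1CCD2DbCb1
  rot[17] = $1D2aDa1CCD2DbCb1C
Sorted (with $ < everything):
  sorted[0] = $1D2aDa1CCD2DbCb1C  (last char: 'C')
  sorted[1] = 1C$1D2aDa1CCD2DbCb  (last char: 'b')
  sorted[2] = 1CCD2DbCb1C$1D2aDa  (last char: 'a')
  sorted[3] = 1D2aDa1CCD2DbCb1C$  (last char: '$')
  sorted[4] = 2DbCb1C$1D2aDa1CCD  (last char: 'D')
  sorted[5] = 2aDa1CCD2DbCb1C$1D  (last char: 'D')
  sorted[6] = C$1D2aDa1CCD2DbCb1  (last char: '1')
  sorted[7] = CCD2DbCb1C$1D2aDa1  (last char: '1')
  sorted[8] = CD2DbCb1C$1D2aDa1C  (last char: 'C')
  sorted[9] = Cb1C$1D2aDa1CCD2Db  (last char: 'b')
  sorted[10] = D2DbCb1C$1D2aDa1CC  (last char: 'C')
  sorted[11] = D2aDa1CCD2DbCb1C$1  (last char: '1')
  sorted[12] = Da1CCD2DbCb1C$1D2a  (last char: 'a')
  sorted[13] = DbCb1C$1D2aDa1CCD2  (last char: '2')
  sorted[14] = a1CCD2DbCb1C$1D2aD  (last char: 'D')
  sorted[15] = aDa1CCD2DbCb1C$1D2  (last char: '2')
  sorted[16] = b1C$1D2aDa1CCD2DbC  (last char: 'C')
  sorted[17] = bCb1C$1D2aDa1CCD2D  (last char: 'D')
Last column: Cba$DD11CbC1a2D2CD
Original string S is at sorted index 3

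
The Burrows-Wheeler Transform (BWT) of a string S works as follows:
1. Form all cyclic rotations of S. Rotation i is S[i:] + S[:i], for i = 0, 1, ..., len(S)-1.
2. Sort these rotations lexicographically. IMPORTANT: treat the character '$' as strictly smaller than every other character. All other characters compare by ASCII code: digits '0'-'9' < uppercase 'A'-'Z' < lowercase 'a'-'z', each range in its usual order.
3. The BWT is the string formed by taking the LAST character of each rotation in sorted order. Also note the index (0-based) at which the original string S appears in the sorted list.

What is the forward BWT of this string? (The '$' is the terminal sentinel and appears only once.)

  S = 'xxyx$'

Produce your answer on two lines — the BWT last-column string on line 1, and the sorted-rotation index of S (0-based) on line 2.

All 5 rotations (rotation i = S[i:]+S[:i]):
  rot[0] = xxyx$
  rot[1] = xyx$x
  rot[2] = yx$xx
  rot[3] = x$xxy
  rot[4] = $xxyx
Sorted (with $ < everything):
  sorted[0] = $xxyx  (last char: 'x')
  sorted[1] = x$xxy  (last char: 'y')
  sorted[2] = xxyx$  (last char: '$')
  sorted[3] = xyx$x  (last char: 'x')
  sorted[4] = yx$xx  (last char: 'x')
Last column: xy$xx
Original string S is at sorted index 2

Answer: xy$xx
2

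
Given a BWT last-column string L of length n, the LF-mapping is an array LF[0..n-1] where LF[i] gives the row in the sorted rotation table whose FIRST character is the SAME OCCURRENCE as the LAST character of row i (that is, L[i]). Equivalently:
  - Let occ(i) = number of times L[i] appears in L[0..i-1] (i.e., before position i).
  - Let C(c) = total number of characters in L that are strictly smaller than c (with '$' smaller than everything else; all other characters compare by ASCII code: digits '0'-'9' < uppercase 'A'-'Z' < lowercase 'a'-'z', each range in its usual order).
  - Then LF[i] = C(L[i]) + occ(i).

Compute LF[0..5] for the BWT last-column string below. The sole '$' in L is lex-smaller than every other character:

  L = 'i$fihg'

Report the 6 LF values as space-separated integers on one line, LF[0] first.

Char counts: '$':1, 'f':1, 'g':1, 'h':1, 'i':2
C (first-col start): C('$')=0, C('f')=1, C('g')=2, C('h')=3, C('i')=4
L[0]='i': occ=0, LF[0]=C('i')+0=4+0=4
L[1]='$': occ=0, LF[1]=C('$')+0=0+0=0
L[2]='f': occ=0, LF[2]=C('f')+0=1+0=1
L[3]='i': occ=1, LF[3]=C('i')+1=4+1=5
L[4]='h': occ=0, LF[4]=C('h')+0=3+0=3
L[5]='g': occ=0, LF[5]=C('g')+0=2+0=2

Answer: 4 0 1 5 3 2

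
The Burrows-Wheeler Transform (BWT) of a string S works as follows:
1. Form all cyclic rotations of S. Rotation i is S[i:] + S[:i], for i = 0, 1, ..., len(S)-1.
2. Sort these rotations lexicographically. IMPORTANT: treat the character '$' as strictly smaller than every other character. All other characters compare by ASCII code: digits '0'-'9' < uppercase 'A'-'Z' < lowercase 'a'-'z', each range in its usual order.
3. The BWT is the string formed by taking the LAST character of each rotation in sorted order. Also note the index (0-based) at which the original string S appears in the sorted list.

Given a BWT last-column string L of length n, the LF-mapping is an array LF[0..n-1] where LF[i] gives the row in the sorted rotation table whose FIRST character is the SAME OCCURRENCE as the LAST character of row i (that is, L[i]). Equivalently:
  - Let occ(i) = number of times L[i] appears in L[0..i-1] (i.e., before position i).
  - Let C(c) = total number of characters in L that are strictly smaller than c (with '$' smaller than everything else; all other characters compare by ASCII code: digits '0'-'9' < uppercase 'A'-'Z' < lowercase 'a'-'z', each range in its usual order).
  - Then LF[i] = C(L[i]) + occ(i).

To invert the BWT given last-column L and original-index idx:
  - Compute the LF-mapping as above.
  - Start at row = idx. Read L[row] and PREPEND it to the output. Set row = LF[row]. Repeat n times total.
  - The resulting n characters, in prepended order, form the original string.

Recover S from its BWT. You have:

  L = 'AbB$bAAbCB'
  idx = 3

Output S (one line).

LF mapping: 1 7 4 0 8 2 3 9 6 5
Walk LF starting at row 3, prepending L[row]:
  step 1: row=3, L[3]='$', prepend. Next row=LF[3]=0
  step 2: row=0, L[0]='A', prepend. Next row=LF[0]=1
  step 3: row=1, L[1]='b', prepend. Next row=LF[1]=7
  step 4: row=7, L[7]='b', prepend. Next row=LF[7]=9
  step 5: row=9, L[9]='B', prepend. Next row=LF[9]=5
  step 6: row=5, L[5]='A', prepend. Next row=LF[5]=2
  step 7: row=2, L[2]='B', prepend. Next row=LF[2]=4
  step 8: row=4, L[4]='b', prepend. Next row=LF[4]=8
  step 9: row=8, L[8]='C', prepend. Next row=LF[8]=6
  step 10: row=6, L[6]='A', prepend. Next row=LF[6]=3
Reversed output: ACbBABbbA$

Answer: ACbBABbbA$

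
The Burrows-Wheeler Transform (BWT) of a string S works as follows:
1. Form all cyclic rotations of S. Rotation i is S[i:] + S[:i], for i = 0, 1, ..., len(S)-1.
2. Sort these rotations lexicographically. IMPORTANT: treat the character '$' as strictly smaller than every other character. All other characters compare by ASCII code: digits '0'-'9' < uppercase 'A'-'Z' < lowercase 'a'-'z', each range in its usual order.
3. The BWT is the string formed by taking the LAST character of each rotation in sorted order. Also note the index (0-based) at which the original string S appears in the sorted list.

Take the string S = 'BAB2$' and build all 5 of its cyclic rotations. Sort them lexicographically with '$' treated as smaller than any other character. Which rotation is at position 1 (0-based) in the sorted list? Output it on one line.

All 5 rotations (rotation i = S[i:]+S[:i]):
  rot[0] = BAB2$
  rot[1] = AB2$B
  rot[2] = B2$BA
  rot[3] = 2$BAB
  rot[4] = $BAB2
Sorted (with $ < everything):
  sorted[0] = $BAB2
  sorted[1] = 2$BAB
  sorted[2] = AB2$B
  sorted[3] = B2$BA
  sorted[4] = BAB2$
sorted[1] = 2$BAB

Answer: 2$BAB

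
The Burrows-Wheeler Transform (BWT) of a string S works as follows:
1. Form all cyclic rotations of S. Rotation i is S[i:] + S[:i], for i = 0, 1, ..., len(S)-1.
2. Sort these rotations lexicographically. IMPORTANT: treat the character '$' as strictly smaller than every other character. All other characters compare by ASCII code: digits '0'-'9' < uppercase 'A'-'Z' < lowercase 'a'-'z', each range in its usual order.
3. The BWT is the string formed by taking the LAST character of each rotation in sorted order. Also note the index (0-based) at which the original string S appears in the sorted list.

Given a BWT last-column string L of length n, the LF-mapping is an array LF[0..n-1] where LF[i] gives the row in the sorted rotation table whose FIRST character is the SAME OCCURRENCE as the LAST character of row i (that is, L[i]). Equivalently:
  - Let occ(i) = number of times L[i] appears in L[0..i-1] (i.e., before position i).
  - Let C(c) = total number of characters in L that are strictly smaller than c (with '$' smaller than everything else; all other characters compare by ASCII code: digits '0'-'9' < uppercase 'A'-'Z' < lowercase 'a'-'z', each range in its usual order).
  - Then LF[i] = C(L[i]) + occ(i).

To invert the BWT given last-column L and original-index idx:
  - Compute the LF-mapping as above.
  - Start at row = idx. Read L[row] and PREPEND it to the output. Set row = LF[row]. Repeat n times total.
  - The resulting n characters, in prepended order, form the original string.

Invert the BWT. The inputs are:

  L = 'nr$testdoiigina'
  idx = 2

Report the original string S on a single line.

Answer: disintegration$

Derivation:
LF mapping: 8 11 0 13 3 12 14 2 10 5 6 4 7 9 1
Walk LF starting at row 2, prepending L[row]:
  step 1: row=2, L[2]='$', prepend. Next row=LF[2]=0
  step 2: row=0, L[0]='n', prepend. Next row=LF[0]=8
  step 3: row=8, L[8]='o', prepend. Next row=LF[8]=10
  step 4: row=10, L[10]='i', prepend. Next row=LF[10]=6
  step 5: row=6, L[6]='t', prepend. Next row=LF[6]=14
  step 6: row=14, L[14]='a', prepend. Next row=LF[14]=1
  step 7: row=1, L[1]='r', prepend. Next row=LF[1]=11
  step 8: row=11, L[11]='g', prepend. Next row=LF[11]=4
  step 9: row=4, L[4]='e', prepend. Next row=LF[4]=3
  step 10: row=3, L[3]='t', prepend. Next row=LF[3]=13
  step 11: row=13, L[13]='n', prepend. Next row=LF[13]=9
  step 12: row=9, L[9]='i', prepend. Next row=LF[9]=5
  step 13: row=5, L[5]='s', prepend. Next row=LF[5]=12
  step 14: row=12, L[12]='i', prepend. Next row=LF[12]=7
  step 15: row=7, L[7]='d', prepend. Next row=LF[7]=2
Reversed output: disintegration$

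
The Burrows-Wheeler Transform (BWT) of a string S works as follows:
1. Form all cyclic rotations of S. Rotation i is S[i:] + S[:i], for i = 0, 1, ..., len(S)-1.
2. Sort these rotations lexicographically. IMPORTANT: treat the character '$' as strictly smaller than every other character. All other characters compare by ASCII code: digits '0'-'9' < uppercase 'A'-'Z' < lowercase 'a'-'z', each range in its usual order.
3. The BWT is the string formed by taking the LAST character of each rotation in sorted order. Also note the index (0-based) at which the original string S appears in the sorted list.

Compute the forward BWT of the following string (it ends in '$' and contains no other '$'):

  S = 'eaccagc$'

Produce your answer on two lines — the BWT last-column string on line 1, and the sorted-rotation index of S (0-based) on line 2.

All 8 rotations (rotation i = S[i:]+S[:i]):
  rot[0] = eaccagc$
  rot[1] = accagc$e
  rot[2] = ccagc$ea
  rot[3] = cagc$eac
  rot[4] = agc$eacc
  rot[5] = gc$eacca
  rot[6] = c$eaccag
  rot[7] = $eaccagc
Sorted (with $ < everything):
  sorted[0] = $eaccagc  (last char: 'c')
  sorted[1] = accagc$e  (last char: 'e')
  sorted[2] = agc$eacc  (last char: 'c')
  sorted[3] = c$eaccag  (last char: 'g')
  sorted[4] = cagc$eac  (last char: 'c')
  sorted[5] = ccagc$ea  (last char: 'a')
  sorted[6] = eaccagc$  (last char: '$')
  sorted[7] = gc$eacca  (last char: 'a')
Last column: cecgca$a
Original string S is at sorted index 6

Answer: cecgca$a
6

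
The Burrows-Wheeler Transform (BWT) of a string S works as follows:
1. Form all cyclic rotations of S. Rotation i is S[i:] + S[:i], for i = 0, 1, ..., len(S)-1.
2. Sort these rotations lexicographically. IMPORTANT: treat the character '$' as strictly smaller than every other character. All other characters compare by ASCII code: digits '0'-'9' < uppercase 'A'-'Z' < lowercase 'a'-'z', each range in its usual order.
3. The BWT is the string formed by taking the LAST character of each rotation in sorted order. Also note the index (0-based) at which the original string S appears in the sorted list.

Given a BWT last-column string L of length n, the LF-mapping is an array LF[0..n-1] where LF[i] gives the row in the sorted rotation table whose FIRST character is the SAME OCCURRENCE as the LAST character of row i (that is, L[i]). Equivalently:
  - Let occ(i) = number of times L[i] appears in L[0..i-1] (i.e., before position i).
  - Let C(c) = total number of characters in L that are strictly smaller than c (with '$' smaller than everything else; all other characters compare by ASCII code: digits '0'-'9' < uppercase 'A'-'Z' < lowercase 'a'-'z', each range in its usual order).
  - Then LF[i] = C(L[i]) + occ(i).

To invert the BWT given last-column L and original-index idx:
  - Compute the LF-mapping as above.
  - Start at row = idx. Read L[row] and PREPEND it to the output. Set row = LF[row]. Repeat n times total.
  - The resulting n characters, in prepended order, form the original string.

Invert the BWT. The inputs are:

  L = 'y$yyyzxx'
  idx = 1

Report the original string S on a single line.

Answer: xyyxzyy$

Derivation:
LF mapping: 3 0 4 5 6 7 1 2
Walk LF starting at row 1, prepending L[row]:
  step 1: row=1, L[1]='$', prepend. Next row=LF[1]=0
  step 2: row=0, L[0]='y', prepend. Next row=LF[0]=3
  step 3: row=3, L[3]='y', prepend. Next row=LF[3]=5
  step 4: row=5, L[5]='z', prepend. Next row=LF[5]=7
  step 5: row=7, L[7]='x', prepend. Next row=LF[7]=2
  step 6: row=2, L[2]='y', prepend. Next row=LF[2]=4
  step 7: row=4, L[4]='y', prepend. Next row=LF[4]=6
  step 8: row=6, L[6]='x', prepend. Next row=LF[6]=1
Reversed output: xyyxzyy$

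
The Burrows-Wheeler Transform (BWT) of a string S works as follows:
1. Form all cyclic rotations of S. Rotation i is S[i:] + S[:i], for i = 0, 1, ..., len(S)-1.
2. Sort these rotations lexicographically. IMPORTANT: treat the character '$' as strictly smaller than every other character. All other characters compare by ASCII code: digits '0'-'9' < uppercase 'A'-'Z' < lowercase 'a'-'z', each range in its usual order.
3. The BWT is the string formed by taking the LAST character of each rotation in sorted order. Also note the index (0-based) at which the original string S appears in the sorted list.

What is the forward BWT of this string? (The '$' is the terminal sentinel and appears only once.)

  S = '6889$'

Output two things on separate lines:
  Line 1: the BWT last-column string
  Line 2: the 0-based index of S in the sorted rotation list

Answer: 9$688
1

Derivation:
All 5 rotations (rotation i = S[i:]+S[:i]):
  rot[0] = 6889$
  rot[1] = 889$6
  rot[2] = 89$68
  rot[3] = 9$688
  rot[4] = $6889
Sorted (with $ < everything):
  sorted[0] = $6889  (last char: '9')
  sorted[1] = 6889$  (last char: '$')
  sorted[2] = 889$6  (last char: '6')
  sorted[3] = 89$68  (last char: '8')
  sorted[4] = 9$688  (last char: '8')
Last column: 9$688
Original string S is at sorted index 1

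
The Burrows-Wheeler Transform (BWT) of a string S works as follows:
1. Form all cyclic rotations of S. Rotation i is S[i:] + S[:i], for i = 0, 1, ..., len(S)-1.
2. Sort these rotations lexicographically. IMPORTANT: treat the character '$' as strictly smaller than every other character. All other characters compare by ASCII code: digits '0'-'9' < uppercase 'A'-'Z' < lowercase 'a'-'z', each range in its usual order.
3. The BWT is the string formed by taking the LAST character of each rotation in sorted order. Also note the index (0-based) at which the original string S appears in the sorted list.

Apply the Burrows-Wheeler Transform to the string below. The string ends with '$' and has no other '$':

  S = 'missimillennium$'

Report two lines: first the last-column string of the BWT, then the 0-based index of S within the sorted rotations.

Answer: mlmsmnliui$nesii
10

Derivation:
All 16 rotations (rotation i = S[i:]+S[:i]):
  rot[0] = missimillennium$
  rot[1] = issimillennium$m
  rot[2] = ssimillennium$mi
  rot[3] = simillennium$mis
  rot[4] = imillennium$miss
  rot[5] = millennium$missi
  rot[6] = illennium$missim
  rot[7] = llennium$missimi
  rot[8] = lennium$missimil
  rot[9] = ennium$missimill
  rot[10] = nnium$missimille
  rot[11] = nium$missimillen
  rot[12] = ium$missimillenn
  rot[13] = um$missimillenni
  rot[14] = m$missimillenniu
  rot[15] = $missimillennium
Sorted (with $ < everything):
  sorted[0] = $missimillennium  (last char: 'm')
  sorted[1] = ennium$missimill  (last char: 'l')
  sorted[2] = illennium$missim  (last char: 'm')
  sorted[3] = imillennium$miss  (last char: 's')
  sorted[4] = issimillennium$m  (last char: 'm')
  sorted[5] = ium$missimillenn  (last char: 'n')
  sorted[6] = lennium$missimil  (last char: 'l')
  sorted[7] = llennium$missimi  (last char: 'i')
  sorted[8] = m$missimillenniu  (last char: 'u')
  sorted[9] = millennium$missi  (last char: 'i')
  sorted[10] = missimillennium$  (last char: '$')
  sorted[11] = nium$missimillen  (last char: 'n')
  sorted[12] = nnium$missimille  (last char: 'e')
  sorted[13] = simillennium$mis  (last char: 's')
  sorted[14] = ssimillennium$mi  (last char: 'i')
  sorted[15] = um$missimillenni  (last char: 'i')
Last column: mlmsmnliui$nesii
Original string S is at sorted index 10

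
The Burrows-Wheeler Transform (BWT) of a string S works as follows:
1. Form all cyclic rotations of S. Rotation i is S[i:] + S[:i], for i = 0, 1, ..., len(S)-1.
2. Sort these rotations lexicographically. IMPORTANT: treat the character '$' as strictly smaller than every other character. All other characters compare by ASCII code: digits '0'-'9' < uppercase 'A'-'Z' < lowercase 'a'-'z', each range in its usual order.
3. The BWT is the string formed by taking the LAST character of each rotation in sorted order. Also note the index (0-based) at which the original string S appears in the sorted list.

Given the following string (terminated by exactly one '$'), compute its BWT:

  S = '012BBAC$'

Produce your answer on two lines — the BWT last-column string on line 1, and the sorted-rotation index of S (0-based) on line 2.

Answer: C$01BB2A
1

Derivation:
All 8 rotations (rotation i = S[i:]+S[:i]):
  rot[0] = 012BBAC$
  rot[1] = 12BBAC$0
  rot[2] = 2BBAC$01
  rot[3] = BBAC$012
  rot[4] = BAC$012B
  rot[5] = AC$012BB
  rot[6] = C$012BBA
  rot[7] = $012BBAC
Sorted (with $ < everything):
  sorted[0] = $012BBAC  (last char: 'C')
  sorted[1] = 012BBAC$  (last char: '$')
  sorted[2] = 12BBAC$0  (last char: '0')
  sorted[3] = 2BBAC$01  (last char: '1')
  sorted[4] = AC$012BB  (last char: 'B')
  sorted[5] = BAC$012B  (last char: 'B')
  sorted[6] = BBAC$012  (last char: '2')
  sorted[7] = C$012BBA  (last char: 'A')
Last column: C$01BB2A
Original string S is at sorted index 1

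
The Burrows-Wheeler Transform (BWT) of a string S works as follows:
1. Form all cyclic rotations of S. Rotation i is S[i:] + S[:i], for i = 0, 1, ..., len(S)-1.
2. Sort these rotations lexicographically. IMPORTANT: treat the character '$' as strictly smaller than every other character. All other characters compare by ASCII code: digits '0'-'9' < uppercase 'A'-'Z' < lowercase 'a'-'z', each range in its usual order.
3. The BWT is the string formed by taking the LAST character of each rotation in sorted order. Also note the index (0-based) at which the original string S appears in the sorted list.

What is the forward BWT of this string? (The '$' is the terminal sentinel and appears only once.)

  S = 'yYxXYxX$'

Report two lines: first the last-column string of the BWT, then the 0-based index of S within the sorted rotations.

All 8 rotations (rotation i = S[i:]+S[:i]):
  rot[0] = yYxXYxX$
  rot[1] = YxXYxX$y
  rot[2] = xXYxX$yY
  rot[3] = XYxX$yYx
  rot[4] = YxX$yYxX
  rot[5] = xX$yYxXY
  rot[6] = X$yYxXYx
  rot[7] = $yYxXYxX
Sorted (with $ < everything):
  sorted[0] = $yYxXYxX  (last char: 'X')
  sorted[1] = X$yYxXYx  (last char: 'x')
  sorted[2] = XYxX$yYx  (last char: 'x')
  sorted[3] = YxX$yYxX  (last char: 'X')
  sorted[4] = YxXYxX$y  (last char: 'y')
  sorted[5] = xX$yYxXY  (last char: 'Y')
  sorted[6] = xXYxX$yY  (last char: 'Y')
  sorted[7] = yYxXYxX$  (last char: '$')
Last column: XxxXyYY$
Original string S is at sorted index 7

Answer: XxxXyYY$
7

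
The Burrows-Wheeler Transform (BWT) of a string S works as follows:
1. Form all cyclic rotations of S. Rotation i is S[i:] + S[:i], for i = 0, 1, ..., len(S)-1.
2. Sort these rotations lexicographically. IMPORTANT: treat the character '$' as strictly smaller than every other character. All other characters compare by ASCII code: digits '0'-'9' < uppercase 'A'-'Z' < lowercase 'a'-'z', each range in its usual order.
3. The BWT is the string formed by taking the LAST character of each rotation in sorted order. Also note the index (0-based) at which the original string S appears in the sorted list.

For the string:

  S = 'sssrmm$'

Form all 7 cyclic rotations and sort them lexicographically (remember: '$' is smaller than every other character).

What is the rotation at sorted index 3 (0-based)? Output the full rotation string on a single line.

Answer: rmm$sss

Derivation:
All 7 rotations (rotation i = S[i:]+S[:i]):
  rot[0] = sssrmm$
  rot[1] = ssrmm$s
  rot[2] = srmm$ss
  rot[3] = rmm$sss
  rot[4] = mm$sssr
  rot[5] = m$sssrm
  rot[6] = $sssrmm
Sorted (with $ < everything):
  sorted[0] = $sssrmm
  sorted[1] = m$sssrm
  sorted[2] = mm$sssr
  sorted[3] = rmm$sss
  sorted[4] = srmm$ss
  sorted[5] = ssrmm$s
  sorted[6] = sssrmm$
sorted[3] = rmm$sss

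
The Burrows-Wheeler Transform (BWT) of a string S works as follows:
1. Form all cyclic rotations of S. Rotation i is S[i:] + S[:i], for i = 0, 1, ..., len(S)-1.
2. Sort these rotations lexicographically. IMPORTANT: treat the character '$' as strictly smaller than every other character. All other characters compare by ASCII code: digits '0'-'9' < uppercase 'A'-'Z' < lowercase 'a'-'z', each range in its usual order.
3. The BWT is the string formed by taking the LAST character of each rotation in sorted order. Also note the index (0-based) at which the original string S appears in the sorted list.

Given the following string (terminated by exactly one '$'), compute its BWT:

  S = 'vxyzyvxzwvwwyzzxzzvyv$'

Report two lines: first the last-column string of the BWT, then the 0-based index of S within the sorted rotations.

All 22 rotations (rotation i = S[i:]+S[:i]):
  rot[0] = vxyzyvxzwvwwyzzxzzvyv$
  rot[1] = xyzyvxzwvwwyzzxzzvyv$v
  rot[2] = yzyvxzwvwwyzzxzzvyv$vx
  rot[3] = zyvxzwvwwyzzxzzvyv$vxy
  rot[4] = yvxzwvwwyzzxzzvyv$vxyz
  rot[5] = vxzwvwwyzzxzzvyv$vxyzy
  rot[6] = xzwvwwyzzxzzvyv$vxyzyv
  rot[7] = zwvwwyzzxzzvyv$vxyzyvx
  rot[8] = wvwwyzzxzzvyv$vxyzyvxz
  rot[9] = vwwyzzxzzvyv$vxyzyvxzw
  rot[10] = wwyzzxzzvyv$vxyzyvxzwv
  rot[11] = wyzzxzzvyv$vxyzyvxzwvw
  rot[12] = yzzxzzvyv$vxyzyvxzwvww
  rot[13] = zzxzzvyv$vxyzyvxzwvwwy
  rot[14] = zxzzvyv$vxyzyvxzwvwwyz
  rot[15] = xzzvyv$vxyzyvxzwvwwyzz
  rot[16] = zzvyv$vxyzyvxzwvwwyzzx
  rot[17] = zvyv$vxyzyvxzwvwwyzzxz
  rot[18] = vyv$vxyzyvxzwvwwyzzxzz
  rot[19] = yv$vxyzyvxzwvwwyzzxzzv
  rot[20] = v$vxyzyvxzwvwwyzzxzzvy
  rot[21] = $vxyzyvxzwvwwyzzxzzvyv
Sorted (with $ < everything):
  sorted[0] = $vxyzyvxzwvwwyzzxzzvyv  (last char: 'v')
  sorted[1] = v$vxyzyvxzwvwwyzzxzzvy  (last char: 'y')
  sorted[2] = vwwyzzxzzvyv$vxyzyvxzw  (last char: 'w')
  sorted[3] = vxyzyvxzwvwwyzzxzzvyv$  (last char: '$')
  sorted[4] = vxzwvwwyzzxzzvyv$vxyzy  (last char: 'y')
  sorted[5] = vyv$vxyzyvxzwvwwyzzxzz  (last char: 'z')
  sorted[6] = wvwwyzzxzzvyv$vxyzyvxz  (last char: 'z')
  sorted[7] = wwyzzxzzvyv$vxyzyvxzwv  (last char: 'v')
  sorted[8] = wyzzxzzvyv$vxyzyvxzwvw  (last char: 'w')
  sorted[9] = xyzyvxzwvwwyzzxzzvyv$v  (last char: 'v')
  sorted[10] = xzwvwwyzzxzzvyv$vxyzyv  (last char: 'v')
  sorted[11] = xzzvyv$vxyzyvxzwvwwyzz  (last char: 'z')
  sorted[12] = yv$vxyzyvxzwvwwyzzxzzv  (last char: 'v')
  sorted[13] = yvxzwvwwyzzxzzvyv$vxyz  (last char: 'z')
  sorted[14] = yzyvxzwvwwyzzxzzvyv$vx  (last char: 'x')
  sorted[15] = yzzxzzvyv$vxyzyvxzwvww  (last char: 'w')
  sorted[16] = zvyv$vxyzyvxzwvwwyzzxz  (last char: 'z')
  sorted[17] = zwvwwyzzxzzvyv$vxyzyvx  (last char: 'x')
  sorted[18] = zxzzvyv$vxyzyvxzwvwwyz  (last char: 'z')
  sorted[19] = zyvxzwvwwyzzxzzvyv$vxy  (last char: 'y')
  sorted[20] = zzvyv$vxyzyvxzwvwwyzzx  (last char: 'x')
  sorted[21] = zzxzzvyv$vxyzyvxzwvwwy  (last char: 'y')
Last column: vyw$yzzvwvvzvzxwzxzyxy
Original string S is at sorted index 3

Answer: vyw$yzzvwvvzvzxwzxzyxy
3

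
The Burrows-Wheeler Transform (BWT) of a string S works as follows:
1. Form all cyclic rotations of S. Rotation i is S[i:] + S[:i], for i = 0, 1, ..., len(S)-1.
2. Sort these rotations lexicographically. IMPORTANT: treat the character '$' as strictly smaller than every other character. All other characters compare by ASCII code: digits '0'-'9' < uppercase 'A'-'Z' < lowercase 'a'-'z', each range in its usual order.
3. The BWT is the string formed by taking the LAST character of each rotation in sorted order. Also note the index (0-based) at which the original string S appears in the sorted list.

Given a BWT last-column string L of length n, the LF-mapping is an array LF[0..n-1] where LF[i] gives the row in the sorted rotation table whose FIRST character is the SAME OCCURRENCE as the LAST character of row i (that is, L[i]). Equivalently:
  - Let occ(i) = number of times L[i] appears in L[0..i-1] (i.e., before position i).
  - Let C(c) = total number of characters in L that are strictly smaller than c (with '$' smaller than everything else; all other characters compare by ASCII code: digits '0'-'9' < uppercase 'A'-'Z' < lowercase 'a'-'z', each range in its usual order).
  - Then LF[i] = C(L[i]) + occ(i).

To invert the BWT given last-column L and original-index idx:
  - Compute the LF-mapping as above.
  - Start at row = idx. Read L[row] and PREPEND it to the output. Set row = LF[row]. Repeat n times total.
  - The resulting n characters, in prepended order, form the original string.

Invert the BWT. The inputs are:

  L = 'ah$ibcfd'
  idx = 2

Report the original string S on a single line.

LF mapping: 1 6 0 7 2 3 5 4
Walk LF starting at row 2, prepending L[row]:
  step 1: row=2, L[2]='$', prepend. Next row=LF[2]=0
  step 2: row=0, L[0]='a', prepend. Next row=LF[0]=1
  step 3: row=1, L[1]='h', prepend. Next row=LF[1]=6
  step 4: row=6, L[6]='f', prepend. Next row=LF[6]=5
  step 5: row=5, L[5]='c', prepend. Next row=LF[5]=3
  step 6: row=3, L[3]='i', prepend. Next row=LF[3]=7
  step 7: row=7, L[7]='d', prepend. Next row=LF[7]=4
  step 8: row=4, L[4]='b', prepend. Next row=LF[4]=2
Reversed output: bdicfha$

Answer: bdicfha$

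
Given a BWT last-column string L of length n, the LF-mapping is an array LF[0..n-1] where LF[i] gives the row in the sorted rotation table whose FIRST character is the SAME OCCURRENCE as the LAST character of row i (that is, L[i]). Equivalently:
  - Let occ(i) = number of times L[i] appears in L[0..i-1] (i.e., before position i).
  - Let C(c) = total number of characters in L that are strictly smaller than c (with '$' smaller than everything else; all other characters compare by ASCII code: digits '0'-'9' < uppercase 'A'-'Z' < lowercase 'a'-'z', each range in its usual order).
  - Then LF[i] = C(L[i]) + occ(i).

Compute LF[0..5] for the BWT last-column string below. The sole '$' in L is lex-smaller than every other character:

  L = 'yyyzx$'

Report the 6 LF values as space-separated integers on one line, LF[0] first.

Char counts: '$':1, 'x':1, 'y':3, 'z':1
C (first-col start): C('$')=0, C('x')=1, C('y')=2, C('z')=5
L[0]='y': occ=0, LF[0]=C('y')+0=2+0=2
L[1]='y': occ=1, LF[1]=C('y')+1=2+1=3
L[2]='y': occ=2, LF[2]=C('y')+2=2+2=4
L[3]='z': occ=0, LF[3]=C('z')+0=5+0=5
L[4]='x': occ=0, LF[4]=C('x')+0=1+0=1
L[5]='$': occ=0, LF[5]=C('$')+0=0+0=0

Answer: 2 3 4 5 1 0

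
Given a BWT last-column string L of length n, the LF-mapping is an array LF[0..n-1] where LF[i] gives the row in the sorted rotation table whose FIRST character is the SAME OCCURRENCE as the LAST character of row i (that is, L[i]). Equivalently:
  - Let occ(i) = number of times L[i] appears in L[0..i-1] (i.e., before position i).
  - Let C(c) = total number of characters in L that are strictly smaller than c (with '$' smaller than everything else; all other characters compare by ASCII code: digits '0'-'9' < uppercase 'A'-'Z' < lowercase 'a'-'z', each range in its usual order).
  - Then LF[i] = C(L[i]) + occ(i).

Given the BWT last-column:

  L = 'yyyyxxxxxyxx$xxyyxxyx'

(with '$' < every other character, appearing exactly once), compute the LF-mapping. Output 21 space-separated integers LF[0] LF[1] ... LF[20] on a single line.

Char counts: '$':1, 'x':12, 'y':8
C (first-col start): C('$')=0, C('x')=1, C('y')=13
L[0]='y': occ=0, LF[0]=C('y')+0=13+0=13
L[1]='y': occ=1, LF[1]=C('y')+1=13+1=14
L[2]='y': occ=2, LF[2]=C('y')+2=13+2=15
L[3]='y': occ=3, LF[3]=C('y')+3=13+3=16
L[4]='x': occ=0, LF[4]=C('x')+0=1+0=1
L[5]='x': occ=1, LF[5]=C('x')+1=1+1=2
L[6]='x': occ=2, LF[6]=C('x')+2=1+2=3
L[7]='x': occ=3, LF[7]=C('x')+3=1+3=4
L[8]='x': occ=4, LF[8]=C('x')+4=1+4=5
L[9]='y': occ=4, LF[9]=C('y')+4=13+4=17
L[10]='x': occ=5, LF[10]=C('x')+5=1+5=6
L[11]='x': occ=6, LF[11]=C('x')+6=1+6=7
L[12]='$': occ=0, LF[12]=C('$')+0=0+0=0
L[13]='x': occ=7, LF[13]=C('x')+7=1+7=8
L[14]='x': occ=8, LF[14]=C('x')+8=1+8=9
L[15]='y': occ=5, LF[15]=C('y')+5=13+5=18
L[16]='y': occ=6, LF[16]=C('y')+6=13+6=19
L[17]='x': occ=9, LF[17]=C('x')+9=1+9=10
L[18]='x': occ=10, LF[18]=C('x')+10=1+10=11
L[19]='y': occ=7, LF[19]=C('y')+7=13+7=20
L[20]='x': occ=11, LF[20]=C('x')+11=1+11=12

Answer: 13 14 15 16 1 2 3 4 5 17 6 7 0 8 9 18 19 10 11 20 12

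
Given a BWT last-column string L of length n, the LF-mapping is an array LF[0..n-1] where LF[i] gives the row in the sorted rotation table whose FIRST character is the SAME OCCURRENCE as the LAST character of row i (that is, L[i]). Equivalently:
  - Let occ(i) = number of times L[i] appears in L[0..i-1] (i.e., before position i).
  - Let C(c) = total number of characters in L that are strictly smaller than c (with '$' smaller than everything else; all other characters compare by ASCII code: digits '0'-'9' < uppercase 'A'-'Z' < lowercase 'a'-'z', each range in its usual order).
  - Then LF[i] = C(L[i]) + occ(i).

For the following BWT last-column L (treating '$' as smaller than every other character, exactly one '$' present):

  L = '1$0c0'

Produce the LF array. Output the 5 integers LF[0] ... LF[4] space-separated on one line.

Answer: 3 0 1 4 2

Derivation:
Char counts: '$':1, '0':2, '1':1, 'c':1
C (first-col start): C('$')=0, C('0')=1, C('1')=3, C('c')=4
L[0]='1': occ=0, LF[0]=C('1')+0=3+0=3
L[1]='$': occ=0, LF[1]=C('$')+0=0+0=0
L[2]='0': occ=0, LF[2]=C('0')+0=1+0=1
L[3]='c': occ=0, LF[3]=C('c')+0=4+0=4
L[4]='0': occ=1, LF[4]=C('0')+1=1+1=2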